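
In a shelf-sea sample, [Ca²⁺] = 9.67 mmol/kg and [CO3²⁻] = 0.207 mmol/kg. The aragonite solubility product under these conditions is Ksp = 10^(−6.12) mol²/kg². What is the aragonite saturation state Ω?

Ω = 2.64

Ksp = 10^(−6.12) = 7.586×10^-7
Ω = [Ca²⁺][CO3²⁻]/Ksp = (9.67×10^-3)(0.207×10^-3) / 7.586×10^-7 = 2.64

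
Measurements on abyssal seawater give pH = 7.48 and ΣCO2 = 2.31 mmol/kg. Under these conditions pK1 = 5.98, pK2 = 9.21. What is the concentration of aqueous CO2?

[CO2*] = 0.0696 mmol/kg

α₀ = 1 / (1 + K1/[H⁺] + K1K2/[H⁺]²) = 1 / (1 + 10^+1.50 + 10^-0.23)
   = 1 / (1 + 31.623 + 0.58884) = 1/33.212 = 0.03011
[CO2*] = α₀ × DIC = 0.03011 × 2.31 = 0.0696 mmol/kg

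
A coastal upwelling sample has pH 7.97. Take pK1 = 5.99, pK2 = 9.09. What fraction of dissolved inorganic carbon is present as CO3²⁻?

α₂ = 1 / (1 + [H⁺]/K2 + [H⁺]²/(K1K2)) = 1 / (1 + 10^+1.12 + 10^-0.86)
   = 1 / (1 + 13.183 + 0.13804) = 1/14.321 = 0.06983

α₂ = 0.0698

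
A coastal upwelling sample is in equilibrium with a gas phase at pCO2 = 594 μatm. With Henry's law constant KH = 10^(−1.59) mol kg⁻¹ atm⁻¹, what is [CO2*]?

[CO2*] = 15.3 μmol/kg

KH = 10^(−1.59) = 2.570×10^-2 mol kg⁻¹ atm⁻¹
[CO2*] = KH · pCO2 = 2.570×10^-2 × 594×10^-6 atm = 1.53×10^-5 mol/kg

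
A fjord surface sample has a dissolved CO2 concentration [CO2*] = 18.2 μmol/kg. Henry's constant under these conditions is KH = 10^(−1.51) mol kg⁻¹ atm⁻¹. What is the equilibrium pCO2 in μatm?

KH = 10^(−1.51) = 3.090×10^-2 mol kg⁻¹ atm⁻¹
pCO2 = [CO2*]/KH = 18.2×10^-6 / 3.090×10^-2 = 5.89×10^-4 atm = 589 μatm

pCO2 = 589 μatm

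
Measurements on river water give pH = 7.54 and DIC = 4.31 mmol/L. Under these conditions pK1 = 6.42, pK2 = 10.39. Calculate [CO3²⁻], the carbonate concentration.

[CO3²⁻] = 5.65 μmol/L

α₂ = 1 / (1 + [H⁺]/K2 + [H⁺]²/(K1K2)) = 1 / (1 + 10^+2.85 + 10^+1.73)
   = 1 / (1 + 707.95 + 53.703) = 1/762.65 = 0.001311
[CO3²⁻] = α₂ × DIC = 0.001311 × 4.31 = 0.00565 mmol/L = 5.65 μmol/L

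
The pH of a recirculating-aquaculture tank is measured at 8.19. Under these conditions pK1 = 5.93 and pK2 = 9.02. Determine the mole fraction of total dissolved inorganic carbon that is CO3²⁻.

α₂ = 0.128

α₂ = 1 / (1 + [H⁺]/K2 + [H⁺]²/(K1K2)) = 1 / (1 + 10^+0.83 + 10^-1.43)
   = 1 / (1 + 6.7608 + 0.037154) = 1/7.7980 = 0.1282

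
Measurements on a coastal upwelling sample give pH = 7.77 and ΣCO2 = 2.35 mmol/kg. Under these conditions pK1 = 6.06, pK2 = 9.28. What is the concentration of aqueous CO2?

α₀ = 1 / (1 + K1/[H⁺] + K1K2/[H⁺]²) = 1 / (1 + 10^+1.71 + 10^+0.20)
   = 1 / (1 + 51.286 + 1.5849) = 1/53.871 = 0.01856
[CO2*] = α₀ × DIC = 0.01856 × 2.35 = 0.0436 mmol/kg

[CO2*] = 0.0436 mmol/kg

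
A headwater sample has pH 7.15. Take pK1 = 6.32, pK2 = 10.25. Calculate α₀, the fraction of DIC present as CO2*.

α₀ = 1 / (1 + K1/[H⁺] + K1K2/[H⁺]²) = 1 / (1 + 10^+0.83 + 10^-2.27)
   = 1 / (1 + 6.7608 + 0.0053703) = 1/7.7662 = 0.1288

α₀ = 0.129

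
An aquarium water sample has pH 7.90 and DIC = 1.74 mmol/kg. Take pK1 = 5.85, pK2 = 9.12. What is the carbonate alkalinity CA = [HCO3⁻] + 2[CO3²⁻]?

CA = 1.82 mmol/kg

CA = [HCO3⁻] + 2[CO3²⁻] = (α₁ + 2α₂)·DIC
At pH 7.90: [H⁺]/K1 = 10^-2.05 = 0.0089125, K2/[H⁺] = 10^-1.22 = 0.060256
α₁ = 1/(1 + 0.0089125 + 0.060256) = 1/1.0692 = 0.9353; α₂ = α₁·K2/[H⁺] = 0.05636
α₁ + 2α₂ = 1.0480
CA = 1.0480 × 1.74 = 1.82 mmol/kg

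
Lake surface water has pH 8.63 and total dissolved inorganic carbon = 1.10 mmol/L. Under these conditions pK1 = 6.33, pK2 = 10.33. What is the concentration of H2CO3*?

[CO2*] = 5.38 μmol/L

α₀ = 1 / (1 + K1/[H⁺] + K1K2/[H⁺]²) = 1 / (1 + 10^+2.30 + 10^+0.60)
   = 1 / (1 + 199.53 + 3.9811) = 1/204.51 = 0.004890
[CO2*] = α₀ × DIC = 0.004890 × 1.10 = 0.00538 mmol/L = 5.38 μmol/L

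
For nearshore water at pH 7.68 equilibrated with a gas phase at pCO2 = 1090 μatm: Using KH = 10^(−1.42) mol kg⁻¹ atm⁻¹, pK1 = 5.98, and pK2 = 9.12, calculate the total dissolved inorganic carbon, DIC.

DIC = 2.19 mmol/kg

[CO2*] = KH · pCO2 = 10^(−1.42) × 1090×10^-6 = 4.144×10^-5 mol/kg
α₀ = 1/(1 + K1/[H⁺] + K1K2/[H⁺]²) = 1/(1 + 10^+1.70 + 10^+0.26) = 0.01889
DIC = [CO2*]/α₀ = 4.144×10^-5 / 0.01889 = 2.19 mmol/kg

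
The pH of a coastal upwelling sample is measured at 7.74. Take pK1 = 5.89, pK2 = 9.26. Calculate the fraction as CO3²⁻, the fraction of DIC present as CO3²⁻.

α₂ = 1 / (1 + [H⁺]/K2 + [H⁺]²/(K1K2)) = 1 / (1 + 10^+1.52 + 10^-0.33)
   = 1 / (1 + 33.113 + 0.46774) = 1/34.581 = 0.02892

α₂ = 0.0289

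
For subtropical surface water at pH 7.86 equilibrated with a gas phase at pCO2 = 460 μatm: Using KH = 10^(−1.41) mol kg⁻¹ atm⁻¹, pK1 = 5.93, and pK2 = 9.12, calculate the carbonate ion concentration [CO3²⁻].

[CO3²⁻] = 0.0837 mmol/kg

[CO2*] = KH · pCO2 = 10^(−1.41) × 460×10^-6 = 1.790×10^-5 mol/kg
α₀ = 1/(1 + K1/[H⁺] + K1K2/[H⁺]²) = 1/(1 + 10^+1.93 + 10^+0.67) = 0.01101
DIC = [CO2*]/α₀ = 1.790×10^-5 / 0.01101 = 1.625 mmol/kg
[CO3²⁻] = α₂·DIC; α₂ = 0.05152, so [CO3²⁻] = 0.05152 × 1.625 = 0.0837 mmol/kg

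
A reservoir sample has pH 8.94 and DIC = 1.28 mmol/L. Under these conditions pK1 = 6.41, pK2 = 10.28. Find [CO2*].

α₀ = 1 / (1 + K1/[H⁺] + K1K2/[H⁺]²) = 1 / (1 + 10^+2.53 + 10^+1.19)
   = 1 / (1 + 338.84 + 15.488) = 1/355.33 = 0.002814
[CO2*] = α₀ × DIC = 0.002814 × 1.28 = 0.00360 mmol/L = 3.60 μmol/L

[CO2*] = 3.60 μmol/L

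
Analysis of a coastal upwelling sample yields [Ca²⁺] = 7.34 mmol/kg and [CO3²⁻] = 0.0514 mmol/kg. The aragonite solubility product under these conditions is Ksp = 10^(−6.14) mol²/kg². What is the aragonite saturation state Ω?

Ω = 0.521

Ksp = 10^(−6.14) = 7.244×10^-7
Ω = [Ca²⁺][CO3²⁻]/Ksp = (7.34×10^-3)(0.0514×10^-3) / 7.244×10^-7 = 0.521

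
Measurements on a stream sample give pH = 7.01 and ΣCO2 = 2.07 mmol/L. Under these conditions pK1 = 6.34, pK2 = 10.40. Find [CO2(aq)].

[CO2*] = 0.364 mmol/L

α₀ = 1 / (1 + K1/[H⁺] + K1K2/[H⁺]²) = 1 / (1 + 10^+0.67 + 10^-2.72)
   = 1 / (1 + 4.6774 + 0.0019055) = 1/5.6793 = 0.1761
[CO2*] = α₀ × DIC = 0.1761 × 2.07 = 0.364 mmol/L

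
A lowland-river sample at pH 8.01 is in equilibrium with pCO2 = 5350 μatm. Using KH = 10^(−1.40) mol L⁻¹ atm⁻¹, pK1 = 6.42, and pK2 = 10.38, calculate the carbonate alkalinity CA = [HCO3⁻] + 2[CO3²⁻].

[CO2*] = KH · pCO2 = 10^(−1.40) × 5350×10^-6 = 2.130×10^-4 mol/L
α₀ = 1/(1 + K1/[H⁺] + K1K2/[H⁺]²) = 1/(1 + 10^+1.59 + 10^-0.78) = 0.02496
DIC = [CO2*]/α₀ = 2.130×10^-4 / 0.02496 = 8.535 mmol/L
CA = (α₁ + 2α₂)·DIC = (0.9709 + 2×0.004142) × 8.535 = 8.36 mmol/L

CA = 8.36 mmol/L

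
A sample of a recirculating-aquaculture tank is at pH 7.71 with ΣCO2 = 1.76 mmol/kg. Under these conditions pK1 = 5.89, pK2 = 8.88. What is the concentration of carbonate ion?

[CO3²⁻] = 0.110 mmol/kg

α₂ = 1 / (1 + [H⁺]/K2 + [H⁺]²/(K1K2)) = 1 / (1 + 10^+1.17 + 10^-0.65)
   = 1 / (1 + 14.791 + 0.22387) = 1/16.015 = 0.06244
[CO3²⁻] = α₂ × DIC = 0.06244 × 1.76 = 0.110 mmol/kg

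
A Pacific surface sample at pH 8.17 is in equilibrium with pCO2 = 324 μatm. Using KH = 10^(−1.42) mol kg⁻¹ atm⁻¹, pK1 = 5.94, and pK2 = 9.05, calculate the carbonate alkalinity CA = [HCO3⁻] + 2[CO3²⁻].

[CO2*] = KH · pCO2 = 10^(−1.42) × 324×10^-6 = 1.232×10^-5 mol/kg
α₀ = 1/(1 + K1/[H⁺] + K1K2/[H⁺]²) = 1/(1 + 10^+2.23 + 10^+1.35) = 0.005176
DIC = [CO2*]/α₀ = 1.232×10^-5 / 0.005176 = 2.380 mmol/kg
CA = (α₁ + 2α₂)·DIC = (0.8790 + 2×0.1159) × 2.380 = 2.64 mmol/kg

CA = 2.64 mmol/kg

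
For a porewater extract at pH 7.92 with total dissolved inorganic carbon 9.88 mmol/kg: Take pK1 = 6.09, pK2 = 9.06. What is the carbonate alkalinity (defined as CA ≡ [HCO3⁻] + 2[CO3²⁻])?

CA = [HCO3⁻] + 2[CO3²⁻] = (α₁ + 2α₂)·DIC
At pH 7.92: [H⁺]/K1 = 10^-1.83 = 0.014791, K2/[H⁺] = 10^-1.14 = 0.072444
α₁ = 1/(1 + 0.014791 + 0.072444) = 1/1.0872 = 0.9198; α₂ = α₁·K2/[H⁺] = 0.06663
α₁ + 2α₂ = 1.0530
CA = 1.0530 × 9.88 = 10.4 mmol/kg

CA = 10.4 mmol/kg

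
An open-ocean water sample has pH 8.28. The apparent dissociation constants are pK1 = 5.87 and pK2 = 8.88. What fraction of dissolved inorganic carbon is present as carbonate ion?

α₂ = 0.200

α₂ = 1 / (1 + [H⁺]/K2 + [H⁺]²/(K1K2)) = 1 / (1 + 10^+0.60 + 10^-1.81)
   = 1 / (1 + 3.9811 + 0.015488) = 1/4.9966 = 0.2001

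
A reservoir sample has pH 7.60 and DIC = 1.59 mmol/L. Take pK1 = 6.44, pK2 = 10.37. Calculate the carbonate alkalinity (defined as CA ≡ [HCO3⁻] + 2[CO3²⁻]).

CA = 1.49 mmol/L

CA = [HCO3⁻] + 2[CO3²⁻] = (α₁ + 2α₂)·DIC
At pH 7.60: [H⁺]/K1 = 10^-1.16 = 0.069183, K2/[H⁺] = 10^-2.77 = 0.0016982
α₁ = 1/(1 + 0.069183 + 0.0016982) = 1/1.0709 = 0.9338; α₂ = α₁·K2/[H⁺] = 0.001586
α₁ + 2α₂ = 0.9370
CA = 0.9370 × 1.59 = 1.49 mmol/L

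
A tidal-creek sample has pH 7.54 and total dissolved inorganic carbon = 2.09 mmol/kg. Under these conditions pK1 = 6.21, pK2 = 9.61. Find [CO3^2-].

α₂ = 1 / (1 + [H⁺]/K2 + [H⁺]²/(K1K2)) = 1 / (1 + 10^+2.07 + 10^+0.74)
   = 1 / (1 + 117.49 + 5.4954) = 1/123.99 = 0.008065
[CO3²⁻] = α₂ × DIC = 0.008065 × 2.09 = 0.0169 mmol/kg = 16.9 μmol/kg

[CO3²⁻] = 16.9 μmol/kg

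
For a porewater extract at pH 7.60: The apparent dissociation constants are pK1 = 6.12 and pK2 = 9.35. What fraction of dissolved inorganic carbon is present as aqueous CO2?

α₀ = 1 / (1 + K1/[H⁺] + K1K2/[H⁺]²) = 1 / (1 + 10^+1.48 + 10^-0.27)
   = 1 / (1 + 30.200 + 0.53703) = 1/31.737 = 0.03151

α₀ = 0.0315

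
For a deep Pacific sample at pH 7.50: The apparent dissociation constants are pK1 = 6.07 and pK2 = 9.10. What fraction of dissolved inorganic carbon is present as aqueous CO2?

α₀ = 0.0350

α₀ = 1 / (1 + K1/[H⁺] + K1K2/[H⁺]²) = 1 / (1 + 10^+1.43 + 10^-0.17)
   = 1 / (1 + 26.915 + 0.67608) = 1/28.591 = 0.03498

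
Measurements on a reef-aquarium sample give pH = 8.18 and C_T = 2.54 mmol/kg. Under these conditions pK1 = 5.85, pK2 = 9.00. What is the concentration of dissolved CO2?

α₀ = 1 / (1 + K1/[H⁺] + K1K2/[H⁺]²) = 1 / (1 + 10^+2.33 + 10^+1.51)
   = 1 / (1 + 213.80 + 32.359) = 1/247.16 = 0.004046
[CO2*] = α₀ × DIC = 0.004046 × 2.54 = 0.0103 mmol/kg = 10.3 μmol/kg

[CO2*] = 10.3 μmol/kg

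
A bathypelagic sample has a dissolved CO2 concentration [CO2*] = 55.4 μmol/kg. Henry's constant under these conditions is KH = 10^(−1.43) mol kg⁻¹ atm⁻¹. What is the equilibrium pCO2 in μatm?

pCO2 = 1490 μatm

KH = 10^(−1.43) = 3.715×10^-2 mol kg⁻¹ atm⁻¹
pCO2 = [CO2*]/KH = 55.4×10^-6 / 3.715×10^-2 = 1.49×10^-3 atm = 1490 μatm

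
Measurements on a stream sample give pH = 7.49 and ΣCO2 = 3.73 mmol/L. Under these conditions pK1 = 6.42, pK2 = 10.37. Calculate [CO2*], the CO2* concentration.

[CO2*] = 0.292 mmol/L

α₀ = 1 / (1 + K1/[H⁺] + K1K2/[H⁺]²) = 1 / (1 + 10^+1.07 + 10^-1.81)
   = 1 / (1 + 11.749 + 0.015488) = 1/12.764 = 0.07834
[CO2*] = α₀ × DIC = 0.07834 × 3.73 = 0.292 mmol/L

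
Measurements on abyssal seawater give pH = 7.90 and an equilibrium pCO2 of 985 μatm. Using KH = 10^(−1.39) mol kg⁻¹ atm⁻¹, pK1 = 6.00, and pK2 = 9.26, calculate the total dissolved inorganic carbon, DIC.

DIC = 3.37 mmol/kg

[CO2*] = KH · pCO2 = 10^(−1.39) × 985×10^-6 = 4.013×10^-5 mol/kg
α₀ = 1/(1 + K1/[H⁺] + K1K2/[H⁺]²) = 1/(1 + 10^+1.90 + 10^+0.54) = 0.01192
DIC = [CO2*]/α₀ = 4.013×10^-5 / 0.01192 = 3.37 mmol/kg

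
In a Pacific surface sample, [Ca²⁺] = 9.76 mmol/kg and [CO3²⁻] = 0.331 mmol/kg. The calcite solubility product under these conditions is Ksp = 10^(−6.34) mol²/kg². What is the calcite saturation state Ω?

Ω = 7.07

Ksp = 10^(−6.34) = 4.571×10^-7
Ω = [Ca²⁺][CO3²⁻]/Ksp = (9.76×10^-3)(0.331×10^-3) / 4.571×10^-7 = 7.07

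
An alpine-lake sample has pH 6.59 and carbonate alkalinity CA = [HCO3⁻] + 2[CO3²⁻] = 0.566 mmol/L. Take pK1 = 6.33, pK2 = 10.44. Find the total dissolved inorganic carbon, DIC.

DIC = 0.877 mmol/L

CA = [HCO3⁻] + 2[CO3²⁻] = (α₁ + 2α₂)·DIC
At pH 6.59: [H⁺]/K1 = 10^-0.26 = 0.54954, K2/[H⁺] = 10^-3.85 = 0.00014125
α₁ = 1/(1 + 0.54954 + 0.00014125) = 1/1.5497 = 0.6453; α₂ = α₁·K2/[H⁺] = 9.115×10^-5
α₁ + 2α₂ = 0.6455
DIC = CA / (α₁ + 2α₂) = 0.566 / 0.6455 = 0.877 mmol/L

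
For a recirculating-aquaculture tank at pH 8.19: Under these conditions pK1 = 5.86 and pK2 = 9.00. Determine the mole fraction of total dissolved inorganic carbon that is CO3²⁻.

α₂ = 1 / (1 + [H⁺]/K2 + [H⁺]²/(K1K2)) = 1 / (1 + 10^+0.81 + 10^-1.52)
   = 1 / (1 + 6.4565 + 0.030200) = 1/7.4867 = 0.1336

α₂ = 0.134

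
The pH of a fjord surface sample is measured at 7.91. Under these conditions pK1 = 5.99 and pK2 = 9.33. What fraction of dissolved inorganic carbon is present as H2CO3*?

α₀ = 0.0114

α₀ = 1 / (1 + K1/[H⁺] + K1K2/[H⁺]²) = 1 / (1 + 10^+1.92 + 10^+0.50)
   = 1 / (1 + 83.176 + 3.1623) = 1/87.339 = 0.01145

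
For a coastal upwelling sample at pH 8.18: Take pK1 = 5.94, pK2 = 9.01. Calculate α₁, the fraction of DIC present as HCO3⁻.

α₁ = 1 / (1 + [H⁺]/K1 + K2/[H⁺]) = 1 / (1 + 10^-2.24 + 10^-0.83)
   = 1 / (1 + 0.0057544 + 0.14791) = 1/1.1537 = 0.8668

α₁ = 0.867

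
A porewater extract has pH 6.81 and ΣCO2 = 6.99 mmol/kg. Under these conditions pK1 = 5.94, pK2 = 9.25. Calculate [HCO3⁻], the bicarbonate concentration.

[HCO3⁻] = 6.14 mmol/kg

α₁ = 1 / (1 + [H⁺]/K1 + K2/[H⁺]) = 1 / (1 + 10^-0.87 + 10^-2.44)
   = 1 / (1 + 0.13490 + 0.0036308) = 1/1.1385 = 0.8783
[HCO3⁻] = α₁ × DIC = 0.8783 × 6.99 = 6.14 mmol/kg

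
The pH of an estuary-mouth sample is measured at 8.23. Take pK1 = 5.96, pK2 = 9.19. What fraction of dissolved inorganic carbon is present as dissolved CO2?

α₀ = 1 / (1 + K1/[H⁺] + K1K2/[H⁺]²) = 1 / (1 + 10^+2.27 + 10^+1.31)
   = 1 / (1 + 186.21 + 20.417) = 1/207.63 = 0.004816

α₀ = 0.00482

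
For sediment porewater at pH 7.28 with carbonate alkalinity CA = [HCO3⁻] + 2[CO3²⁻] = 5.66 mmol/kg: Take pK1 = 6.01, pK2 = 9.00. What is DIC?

DIC = 5.85 mmol/kg

CA = [HCO3⁻] + 2[CO3²⁻] = (α₁ + 2α₂)·DIC
At pH 7.28: [H⁺]/K1 = 10^-1.27 = 0.053703, K2/[H⁺] = 10^-1.72 = 0.019055
α₁ = 1/(1 + 0.053703 + 0.019055) = 1/1.0728 = 0.9322; α₂ = α₁·K2/[H⁺] = 0.01776
α₁ + 2α₂ = 0.9677
DIC = CA / (α₁ + 2α₂) = 5.66 / 0.9677 = 5.85 mmol/kg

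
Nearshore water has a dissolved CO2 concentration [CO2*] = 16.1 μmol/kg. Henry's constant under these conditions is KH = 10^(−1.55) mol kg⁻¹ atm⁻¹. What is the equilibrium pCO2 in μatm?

pCO2 = 571 μatm

KH = 10^(−1.55) = 2.818×10^-2 mol kg⁻¹ atm⁻¹
pCO2 = [CO2*]/KH = 16.1×10^-6 / 2.818×10^-2 = 5.71×10^-4 atm = 571 μatm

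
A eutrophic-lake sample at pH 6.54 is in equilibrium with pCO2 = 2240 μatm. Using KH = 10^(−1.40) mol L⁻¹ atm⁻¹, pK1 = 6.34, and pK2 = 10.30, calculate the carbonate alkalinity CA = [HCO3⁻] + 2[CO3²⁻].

CA = 0.141 mmol/L

[CO2*] = KH · pCO2 = 10^(−1.40) × 2240×10^-6 = 8.918×10^-5 mol/L
α₀ = 1/(1 + K1/[H⁺] + K1K2/[H⁺]²) = 1/(1 + 10^+0.20 + 10^-3.56) = 0.3868
DIC = [CO2*]/α₀ = 8.918×10^-5 / 0.3868 = 0.2305 mmol/L
CA = (α₁ + 2α₂)·DIC = (0.6131 + 2×0.0001065) × 0.2305 = 0.141 mmol/L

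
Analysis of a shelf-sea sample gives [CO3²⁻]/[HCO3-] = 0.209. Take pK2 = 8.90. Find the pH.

From K2 = [H⁺][CO3²⁻]/[HCO3-]:  pH = pK2 + log₁₀([CO3²⁻]/[HCO3-])
log₁₀(0.209) = -0.680
pH = 8.90 + (-0.680) = 8.22

pH = 8.22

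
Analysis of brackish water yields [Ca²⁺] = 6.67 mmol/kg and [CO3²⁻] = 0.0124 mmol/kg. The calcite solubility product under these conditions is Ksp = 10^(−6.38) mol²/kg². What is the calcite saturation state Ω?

Ksp = 10^(−6.38) = 4.169×10^-7
Ω = [Ca²⁺][CO3²⁻]/Ksp = (6.67×10^-3)(0.0124×10^-3) / 4.169×10^-7 = 0.198

Ω = 0.198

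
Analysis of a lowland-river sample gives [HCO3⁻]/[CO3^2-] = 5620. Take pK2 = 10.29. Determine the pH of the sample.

From K2 = [H⁺][CO3^2-]/[HCO3⁻]:  pH = pK2 − log₁₀([HCO3⁻]/[CO3^2-])
log₁₀(5620) = +3.750
pH = 10.29 − (+3.750) = 6.54

pH = 6.54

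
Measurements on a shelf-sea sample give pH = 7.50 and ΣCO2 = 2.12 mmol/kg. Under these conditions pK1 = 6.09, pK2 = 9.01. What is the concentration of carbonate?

[CO3²⁻] = 0.0612 mmol/kg

α₂ = 1 / (1 + [H⁺]/K2 + [H⁺]²/(K1K2)) = 1 / (1 + 10^+1.51 + 10^+0.10)
   = 1 / (1 + 32.359 + 1.2589) = 1/34.618 = 0.02889
[CO3²⁻] = α₂ × DIC = 0.02889 × 2.12 = 0.0612 mmol/kg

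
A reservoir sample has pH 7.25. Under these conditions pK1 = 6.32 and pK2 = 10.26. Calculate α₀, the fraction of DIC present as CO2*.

α₀ = 1 / (1 + K1/[H⁺] + K1K2/[H⁺]²) = 1 / (1 + 10^+0.93 + 10^-2.08)
   = 1 / (1 + 8.5114 + 0.0083176) = 1/9.5197 = 0.1050

α₀ = 0.105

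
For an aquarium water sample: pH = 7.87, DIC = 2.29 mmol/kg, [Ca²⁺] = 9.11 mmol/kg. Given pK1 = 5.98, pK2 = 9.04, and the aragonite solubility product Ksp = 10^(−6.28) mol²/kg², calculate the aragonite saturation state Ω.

α₂ = 1 / (1 + [H⁺]/K2 + [H⁺]²/(K1K2)) = 1 / (1 + 10^+1.17 + 10^-0.72)
   = 1 / (1 + 14.791 + 0.19055) = 1/15.982 = 0.06257
[CO3²⁻] = α₂ × DIC = 0.06257 × 2.29 = 0.1433 mmol/kg
Ksp = 10^(−6.28) = 5.248×10^-7
Ω = [Ca²⁺][CO3²⁻]/Ksp = (9.11×10^-3)(1.433×10^-4) / 5.248×10^-7 = 2.49

Ω = 2.49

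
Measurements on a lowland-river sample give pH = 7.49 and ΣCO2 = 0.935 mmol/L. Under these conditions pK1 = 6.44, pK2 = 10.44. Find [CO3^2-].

α₂ = 1 / (1 + [H⁺]/K2 + [H⁺]²/(K1K2)) = 1 / (1 + 10^+2.95 + 10^+1.90)
   = 1 / (1 + 891.25 + 79.433) = 1/971.68 = 0.001029
[CO3²⁻] = α₂ × DIC = 0.001029 × 0.935 = 0.000962 mmol/L = 0.962 μmol/L

[CO3²⁻] = 0.962 μmol/L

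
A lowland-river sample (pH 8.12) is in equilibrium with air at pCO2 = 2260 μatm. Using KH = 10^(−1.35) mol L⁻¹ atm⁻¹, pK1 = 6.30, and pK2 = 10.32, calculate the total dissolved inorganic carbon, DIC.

DIC = 6.81 mmol/L

[CO2*] = KH · pCO2 = 10^(−1.35) × 2260×10^-6 = 1.010×10^-4 mol/L
α₀ = 1/(1 + K1/[H⁺] + K1K2/[H⁺]²) = 1/(1 + 10^+1.82 + 10^-0.38) = 0.01482
DIC = [CO2*]/α₀ = 1.010×10^-4 / 0.01482 = 6.81 mmol/L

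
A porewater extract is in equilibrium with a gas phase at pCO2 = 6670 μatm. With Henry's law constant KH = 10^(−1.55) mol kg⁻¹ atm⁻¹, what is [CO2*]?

[CO2*] = 188 μmol/kg

KH = 10^(−1.55) = 2.818×10^-2 mol kg⁻¹ atm⁻¹
[CO2*] = KH · pCO2 = 2.818×10^-2 × 6670×10^-6 atm = 1.88×10^-4 mol/kg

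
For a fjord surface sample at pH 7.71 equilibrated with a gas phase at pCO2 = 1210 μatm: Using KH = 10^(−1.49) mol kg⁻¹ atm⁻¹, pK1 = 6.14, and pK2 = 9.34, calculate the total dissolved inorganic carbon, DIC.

[CO2*] = KH · pCO2 = 10^(−1.49) × 1210×10^-6 = 3.915×10^-5 mol/kg
α₀ = 1/(1 + K1/[H⁺] + K1K2/[H⁺]²) = 1/(1 + 10^+1.57 + 10^-0.06) = 0.02562
DIC = [CO2*]/α₀ = 3.915×10^-5 / 0.02562 = 1.53 mmol/kg

DIC = 1.53 mmol/kg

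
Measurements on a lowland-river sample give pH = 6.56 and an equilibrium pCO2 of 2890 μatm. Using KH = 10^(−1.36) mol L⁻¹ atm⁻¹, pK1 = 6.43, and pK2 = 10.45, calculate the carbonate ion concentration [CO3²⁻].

[CO2*] = KH · pCO2 = 10^(−1.36) × 2890×10^-6 = 1.262×10^-4 mol/L
α₀ = 1/(1 + K1/[H⁺] + K1K2/[H⁺]²) = 1/(1 + 10^+0.13 + 10^-3.76) = 0.4257
DIC = [CO2*]/α₀ = 1.262×10^-4 / 0.4257 = 0.2964 mmol/L
[CO3²⁻] = α₂·DIC; α₂ = 7.398×10^-5, so [CO3²⁻] = 7.398×10^-5 × 0.2964 = 2.19×10^-5 mmol/L = 0.0219 μmol/L

[CO3²⁻] = 0.0219 μmol/L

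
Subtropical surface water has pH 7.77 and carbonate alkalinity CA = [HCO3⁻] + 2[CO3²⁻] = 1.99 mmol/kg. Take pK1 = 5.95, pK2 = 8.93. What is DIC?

DIC = 1.90 mmol/kg

CA = [HCO3⁻] + 2[CO3²⁻] = (α₁ + 2α₂)·DIC
At pH 7.77: [H⁺]/K1 = 10^-1.82 = 0.015136, K2/[H⁺] = 10^-1.16 = 0.069183
α₁ = 1/(1 + 0.015136 + 0.069183) = 1/1.0843 = 0.9222; α₂ = α₁·K2/[H⁺] = 0.06380
α₁ + 2α₂ = 1.0498
DIC = CA / (α₁ + 2α₂) = 1.99 / 1.0498 = 1.90 mmol/kg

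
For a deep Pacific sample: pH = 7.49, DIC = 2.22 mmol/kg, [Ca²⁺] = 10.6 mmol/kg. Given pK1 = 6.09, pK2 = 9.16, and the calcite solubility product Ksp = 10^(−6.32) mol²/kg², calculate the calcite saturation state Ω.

Ω = 0.991

α₂ = 1 / (1 + [H⁺]/K2 + [H⁺]²/(K1K2)) = 1 / (1 + 10^+1.67 + 10^+0.27)
   = 1 / (1 + 46.774 + 1.8621) = 1/49.636 = 0.02015
[CO3²⁻] = α₂ × DIC = 0.02015 × 2.22 = 0.04473 mmol/kg
Ksp = 10^(−6.32) = 4.786×10^-7
Ω = [Ca²⁺][CO3²⁻]/Ksp = (10.6×10^-3)(4.473×10^-5) / 4.786×10^-7 = 0.991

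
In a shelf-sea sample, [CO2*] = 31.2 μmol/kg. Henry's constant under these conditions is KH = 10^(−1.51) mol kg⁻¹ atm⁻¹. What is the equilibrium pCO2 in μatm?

pCO2 = 1010 μatm

KH = 10^(−1.51) = 3.090×10^-2 mol kg⁻¹ atm⁻¹
pCO2 = [CO2*]/KH = 31.2×10^-6 / 3.090×10^-2 = 1.01×10^-3 atm = 1010 μatm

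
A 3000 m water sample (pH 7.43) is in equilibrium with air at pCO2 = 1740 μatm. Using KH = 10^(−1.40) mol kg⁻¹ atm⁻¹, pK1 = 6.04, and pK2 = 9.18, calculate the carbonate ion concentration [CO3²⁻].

[CO2*] = KH · pCO2 = 10^(−1.40) × 1740×10^-6 = 6.927×10^-5 mol/kg
α₀ = 1/(1 + K1/[H⁺] + K1K2/[H⁺]²) = 1/(1 + 10^+1.39 + 10^-0.36) = 0.03849
DIC = [CO2*]/α₀ = 6.927×10^-5 / 0.03849 = 1.800 mmol/kg
[CO3²⁻] = α₂·DIC; α₂ = 0.01680, so [CO3²⁻] = 0.01680 × 1.800 = 0.0302 mmol/kg

[CO3²⁻] = 0.0302 mmol/kg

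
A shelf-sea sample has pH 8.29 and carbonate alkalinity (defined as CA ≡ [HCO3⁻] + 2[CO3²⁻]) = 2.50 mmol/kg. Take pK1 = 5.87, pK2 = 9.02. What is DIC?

DIC = 2.17 mmol/kg

CA = [HCO3⁻] + 2[CO3²⁻] = (α₁ + 2α₂)·DIC
At pH 8.29: [H⁺]/K1 = 10^-2.42 = 0.0038019, K2/[H⁺] = 10^-0.73 = 0.18621
α₁ = 1/(1 + 0.0038019 + 0.18621) = 1/1.1900 = 0.8403; α₂ = α₁·K2/[H⁺] = 0.1565
α₁ + 2α₂ = 1.1533
DIC = CA / (α₁ + 2α₂) = 2.50 / 1.1533 = 2.17 mmol/kg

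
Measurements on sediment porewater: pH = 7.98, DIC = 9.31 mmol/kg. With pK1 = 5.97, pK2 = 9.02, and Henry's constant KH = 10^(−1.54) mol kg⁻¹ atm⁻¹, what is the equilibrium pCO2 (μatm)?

α₀ = 1 / (1 + K1/[H⁺] + K1K2/[H⁺]²) = 1 / (1 + 10^+2.01 + 10^+0.97)
   = 1 / (1 + 102.33 + 9.3325) = 1/112.66 = 0.008876
[CO2*] = α₀ × DIC = 0.008876 × 9.31 = 0.08264 mmol/kg
pCO2 = [CO2*]/KH = 8.264×10^-5 / 2.884×10^-2 = 2870 μatm

pCO2 = 2870 μatm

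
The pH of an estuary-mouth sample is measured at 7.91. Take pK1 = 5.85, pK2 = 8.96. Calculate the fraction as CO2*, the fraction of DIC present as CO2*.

α₀ = 0.00793

α₀ = 1 / (1 + K1/[H⁺] + K1K2/[H⁺]²) = 1 / (1 + 10^+2.06 + 10^+1.01)
   = 1 / (1 + 114.82 + 10.233) = 1/126.05 = 0.007933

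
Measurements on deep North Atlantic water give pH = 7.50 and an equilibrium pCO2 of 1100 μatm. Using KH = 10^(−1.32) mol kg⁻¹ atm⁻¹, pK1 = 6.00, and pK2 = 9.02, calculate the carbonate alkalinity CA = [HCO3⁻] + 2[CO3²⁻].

CA = 1.77 mmol/kg

[CO2*] = KH · pCO2 = 10^(−1.32) × 1100×10^-6 = 5.265×10^-5 mol/kg
α₀ = 1/(1 + K1/[H⁺] + K1K2/[H⁺]²) = 1/(1 + 10^+1.50 + 10^-0.02) = 0.02978
DIC = [CO2*]/α₀ = 5.265×10^-5 / 0.02978 = 1.768 mmol/kg
CA = (α₁ + 2α₂)·DIC = (0.9418 + 2×0.02844) × 1.768 = 1.77 mmol/kg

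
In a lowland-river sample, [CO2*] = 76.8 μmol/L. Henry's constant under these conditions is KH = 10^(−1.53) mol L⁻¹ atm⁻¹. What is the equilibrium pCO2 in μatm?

pCO2 = 2600 μatm

KH = 10^(−1.53) = 2.951×10^-2 mol L⁻¹ atm⁻¹
pCO2 = [CO2*]/KH = 76.8×10^-6 / 2.951×10^-2 = 2.60×10^-3 atm = 2600 μatm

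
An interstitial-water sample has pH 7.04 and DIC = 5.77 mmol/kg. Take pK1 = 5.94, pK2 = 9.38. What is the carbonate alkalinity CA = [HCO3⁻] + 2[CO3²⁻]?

CA = 5.37 mmol/kg

CA = [HCO3⁻] + 2[CO3²⁻] = (α₁ + 2α₂)·DIC
At pH 7.04: [H⁺]/K1 = 10^-1.10 = 0.079433, K2/[H⁺] = 10^-2.34 = 0.0045709
α₁ = 1/(1 + 0.079433 + 0.0045709) = 1/1.0840 = 0.9225; α₂ = α₁·K2/[H⁺] = 0.004217
α₁ + 2α₂ = 0.9309
CA = 0.9309 × 5.77 = 5.37 mmol/kg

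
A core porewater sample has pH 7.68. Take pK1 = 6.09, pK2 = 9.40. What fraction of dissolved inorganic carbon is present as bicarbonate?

α₁ = 1 / (1 + [H⁺]/K1 + K2/[H⁺]) = 1 / (1 + 10^-1.59 + 10^-1.72)
   = 1 / (1 + 0.025704 + 0.019055) = 1/1.0448 = 0.9572

α₁ = 0.957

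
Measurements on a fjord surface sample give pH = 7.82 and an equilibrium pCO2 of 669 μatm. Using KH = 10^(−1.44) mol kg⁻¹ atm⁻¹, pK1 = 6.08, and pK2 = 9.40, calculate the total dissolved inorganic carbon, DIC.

[CO2*] = KH · pCO2 = 10^(−1.44) × 669×10^-6 = 2.429×10^-5 mol/kg
α₀ = 1/(1 + K1/[H⁺] + K1K2/[H⁺]²) = 1/(1 + 10^+1.74 + 10^+0.16) = 0.01742
DIC = [CO2*]/α₀ = 2.429×10^-5 / 0.01742 = 1.39 mmol/kg

DIC = 1.39 mmol/kg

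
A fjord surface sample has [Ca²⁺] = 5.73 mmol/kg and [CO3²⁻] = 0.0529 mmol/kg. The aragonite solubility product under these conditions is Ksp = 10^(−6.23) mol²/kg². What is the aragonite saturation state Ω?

Ω = 0.515

Ksp = 10^(−6.23) = 5.888×10^-7
Ω = [Ca²⁺][CO3²⁻]/Ksp = (5.73×10^-3)(0.0529×10^-3) / 5.888×10^-7 = 0.515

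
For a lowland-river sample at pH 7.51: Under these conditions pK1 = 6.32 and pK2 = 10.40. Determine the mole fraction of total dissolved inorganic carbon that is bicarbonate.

α₁ = 0.938

α₁ = 1 / (1 + [H⁺]/K1 + K2/[H⁺]) = 1 / (1 + 10^-1.19 + 10^-2.89)
   = 1 / (1 + 0.064565 + 0.0012882) = 1/1.0659 = 0.9382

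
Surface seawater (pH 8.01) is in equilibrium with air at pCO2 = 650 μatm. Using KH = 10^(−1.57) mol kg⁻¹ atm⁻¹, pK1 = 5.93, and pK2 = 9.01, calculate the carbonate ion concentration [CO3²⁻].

[CO3²⁻] = 0.210 mmol/kg

[CO2*] = KH · pCO2 = 10^(−1.57) × 650×10^-6 = 1.749×10^-5 mol/kg
α₀ = 1/(1 + K1/[H⁺] + K1K2/[H⁺]²) = 1/(1 + 10^+2.08 + 10^+1.08) = 0.007505
DIC = [CO2*]/α₀ = 1.749×10^-5 / 0.007505 = 2.331 mmol/kg
[CO3²⁻] = α₂·DIC; α₂ = 0.09023, so [CO3²⁻] = 0.09023 × 2.331 = 0.210 mmol/kg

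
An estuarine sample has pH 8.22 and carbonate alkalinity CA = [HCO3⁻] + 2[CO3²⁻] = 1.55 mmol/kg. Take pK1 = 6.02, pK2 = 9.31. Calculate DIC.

CA = [HCO3⁻] + 2[CO3²⁻] = (α₁ + 2α₂)·DIC
At pH 8.22: [H⁺]/K1 = 10^-2.20 = 0.0063096, K2/[H⁺] = 10^-1.09 = 0.081283
α₁ = 1/(1 + 0.0063096 + 0.081283) = 1/1.0876 = 0.9195; α₂ = α₁·K2/[H⁺] = 0.07474
α₁ + 2α₂ = 1.0689
DIC = CA / (α₁ + 2α₂) = 1.55 / 1.0689 = 1.45 mmol/kg

DIC = 1.45 mmol/kg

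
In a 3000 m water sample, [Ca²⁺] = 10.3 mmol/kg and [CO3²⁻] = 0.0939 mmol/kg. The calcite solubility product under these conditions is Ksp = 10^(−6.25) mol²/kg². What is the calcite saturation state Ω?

Ksp = 10^(−6.25) = 5.623×10^-7
Ω = [Ca²⁺][CO3²⁻]/Ksp = (10.3×10^-3)(0.0939×10^-3) / 5.623×10^-7 = 1.72

Ω = 1.72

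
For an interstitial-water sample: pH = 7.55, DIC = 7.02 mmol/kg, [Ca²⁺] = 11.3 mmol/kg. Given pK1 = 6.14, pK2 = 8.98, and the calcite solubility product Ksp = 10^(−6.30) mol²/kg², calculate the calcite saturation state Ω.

α₂ = 1 / (1 + [H⁺]/K2 + [H⁺]²/(K1K2)) = 1 / (1 + 10^+1.43 + 10^+0.02)
   = 1 / (1 + 26.915 + 1.0471) = 1/28.962 = 0.03453
[CO3²⁻] = α₂ × DIC = 0.03453 × 7.02 = 0.2424 mmol/kg
Ksp = 10^(−6.30) = 5.012×10^-7
Ω = [Ca²⁺][CO3²⁻]/Ksp = (11.3×10^-3)(2.424×10^-4) / 5.012×10^-7 = 5.46

Ω = 5.46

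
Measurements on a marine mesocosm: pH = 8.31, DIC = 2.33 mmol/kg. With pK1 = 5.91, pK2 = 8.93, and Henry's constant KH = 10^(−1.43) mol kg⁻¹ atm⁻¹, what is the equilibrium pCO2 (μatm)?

α₀ = 1 / (1 + K1/[H⁺] + K1K2/[H⁺]²) = 1 / (1 + 10^+2.40 + 10^+1.78)
   = 1 / (1 + 251.19 + 60.256) = 1/312.44 = 0.003201
[CO2*] = α₀ × DIC = 0.003201 × 2.33 = 0.007457 mmol/kg = 7.457 μmol/kg
pCO2 = [CO2*]/KH = 7.457×10^-6 / 3.715×10^-2 = 201 μatm

pCO2 = 201 μatm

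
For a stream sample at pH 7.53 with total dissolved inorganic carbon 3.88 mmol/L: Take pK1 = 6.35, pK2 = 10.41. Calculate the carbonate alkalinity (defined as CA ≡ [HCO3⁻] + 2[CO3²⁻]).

CA = [HCO3⁻] + 2[CO3²⁻] = (α₁ + 2α₂)·DIC
At pH 7.53: [H⁺]/K1 = 10^-1.18 = 0.066069, K2/[H⁺] = 10^-2.88 = 0.0013183
α₁ = 1/(1 + 0.066069 + 0.0013183) = 1/1.0674 = 0.9369; α₂ = α₁·K2/[H⁺] = 0.001235
α₁ + 2α₂ = 0.9393
CA = 0.9393 × 3.88 = 3.64 mmol/L

CA = 3.64 mmol/L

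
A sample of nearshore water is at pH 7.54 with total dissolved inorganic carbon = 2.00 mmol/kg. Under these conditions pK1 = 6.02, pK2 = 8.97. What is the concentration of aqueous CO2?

[CO2*] = 0.0566 mmol/kg

α₀ = 1 / (1 + K1/[H⁺] + K1K2/[H⁺]²) = 1 / (1 + 10^+1.52 + 10^+0.09)
   = 1 / (1 + 33.113 + 1.2303) = 1/35.343 = 0.02829
[CO2*] = α₀ × DIC = 0.02829 × 2.00 = 0.0566 mmol/kg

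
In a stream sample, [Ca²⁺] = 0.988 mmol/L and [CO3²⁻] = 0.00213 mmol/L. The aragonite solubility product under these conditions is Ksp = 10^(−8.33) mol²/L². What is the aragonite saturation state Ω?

Ω = 0.450

Ksp = 10^(−8.33) = 4.677×10^-9
Ω = [Ca²⁺][CO3²⁻]/Ksp = (0.988×10^-3)(0.00213×10^-3) / 4.677×10^-9 = 0.450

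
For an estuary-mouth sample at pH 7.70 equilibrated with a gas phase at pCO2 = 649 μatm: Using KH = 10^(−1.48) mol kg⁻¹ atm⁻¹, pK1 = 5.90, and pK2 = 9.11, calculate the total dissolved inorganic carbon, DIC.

[CO2*] = KH · pCO2 = 10^(−1.48) × 649×10^-6 = 2.149×10^-5 mol/kg
α₀ = 1/(1 + K1/[H⁺] + K1K2/[H⁺]²) = 1/(1 + 10^+1.80 + 10^+0.39) = 0.01503
DIC = [CO2*]/α₀ = 2.149×10^-5 / 0.01503 = 1.43 mmol/kg

DIC = 1.43 mmol/kg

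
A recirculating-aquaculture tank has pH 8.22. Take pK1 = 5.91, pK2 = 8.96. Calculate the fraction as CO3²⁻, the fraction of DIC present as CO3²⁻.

α₂ = 0.153

α₂ = 1 / (1 + [H⁺]/K2 + [H⁺]²/(K1K2)) = 1 / (1 + 10^+0.74 + 10^-1.57)
   = 1 / (1 + 5.4954 + 0.026915) = 1/6.5223 = 0.1533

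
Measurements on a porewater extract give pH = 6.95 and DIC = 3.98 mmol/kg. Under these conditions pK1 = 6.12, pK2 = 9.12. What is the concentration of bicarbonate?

[HCO3⁻] = 3.45 mmol/kg

α₁ = 1 / (1 + [H⁺]/K1 + K2/[H⁺]) = 1 / (1 + 10^-0.83 + 10^-2.17)
   = 1 / (1 + 0.14791 + 0.0067608) = 1/1.1547 = 0.8660
[HCO3⁻] = α₁ × DIC = 0.8660 × 3.98 = 3.45 mmol/kg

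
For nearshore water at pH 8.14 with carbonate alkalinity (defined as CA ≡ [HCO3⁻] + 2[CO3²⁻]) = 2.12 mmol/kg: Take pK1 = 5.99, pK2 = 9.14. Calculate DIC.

CA = [HCO3⁻] + 2[CO3²⁻] = (α₁ + 2α₂)·DIC
At pH 8.14: [H⁺]/K1 = 10^-2.15 = 0.0070795, K2/[H⁺] = 10^-1.00 = 0.10000
α₁ = 1/(1 + 0.0070795 + 0.10000) = 1/1.1071 = 0.9033; α₂ = α₁·K2/[H⁺] = 0.09033
α₁ + 2α₂ = 1.0839
DIC = CA / (α₁ + 2α₂) = 2.12 / 1.0839 = 1.96 mmol/kg

DIC = 1.96 mmol/kg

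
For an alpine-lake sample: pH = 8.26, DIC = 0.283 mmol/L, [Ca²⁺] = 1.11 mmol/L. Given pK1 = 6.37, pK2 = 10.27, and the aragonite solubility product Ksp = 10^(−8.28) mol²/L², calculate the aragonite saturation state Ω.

α₂ = 1 / (1 + [H⁺]/K2 + [H⁺]²/(K1K2)) = 1 / (1 + 10^+2.01 + 10^+0.12)
   = 1 / (1 + 102.33 + 1.3183) = 1/104.65 = 0.009556
[CO3²⁻] = α₂ × DIC = 0.009556 × 0.283 = 0.002704 mmol/L = 2.704 μmol/L
Ksp = 10^(−8.28) = 5.248×10^-9
Ω = [Ca²⁺][CO3²⁻]/Ksp = (1.11×10^-3)(2.704×10^-6) / 5.248×10^-9 = 0.572

Ω = 0.572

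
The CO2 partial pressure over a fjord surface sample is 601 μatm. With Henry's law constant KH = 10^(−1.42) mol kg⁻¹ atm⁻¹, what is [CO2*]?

KH = 10^(−1.42) = 3.802×10^-2 mol kg⁻¹ atm⁻¹
[CO2*] = KH · pCO2 = 3.802×10^-2 × 601×10^-6 atm = 2.28×10^-5 mol/kg

[CO2*] = 22.8 μmol/kg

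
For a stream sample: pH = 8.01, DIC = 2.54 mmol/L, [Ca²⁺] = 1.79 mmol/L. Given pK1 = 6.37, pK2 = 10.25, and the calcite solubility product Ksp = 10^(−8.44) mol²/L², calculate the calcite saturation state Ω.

Ω = 7.01

α₂ = 1 / (1 + [H⁺]/K2 + [H⁺]²/(K1K2)) = 1 / (1 + 10^+2.24 + 10^+0.60)
   = 1 / (1 + 173.78 + 3.9811) = 1/178.76 = 0.005594
[CO3²⁻] = α₂ × DIC = 0.005594 × 2.54 = 0.01421 mmol/L = 14.21 μmol/L
Ksp = 10^(−8.44) = 3.631×10^-9
Ω = [Ca²⁺][CO3²⁻]/Ksp = (1.79×10^-3)(1.421×10^-5) / 3.631×10^-9 = 7.01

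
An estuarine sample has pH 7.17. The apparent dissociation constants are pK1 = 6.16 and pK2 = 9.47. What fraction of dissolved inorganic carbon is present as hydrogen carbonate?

α₁ = 0.907

α₁ = 1 / (1 + [H⁺]/K1 + K2/[H⁺]) = 1 / (1 + 10^-1.01 + 10^-2.30)
   = 1 / (1 + 0.097724 + 0.0050119) = 1/1.1027 = 0.9068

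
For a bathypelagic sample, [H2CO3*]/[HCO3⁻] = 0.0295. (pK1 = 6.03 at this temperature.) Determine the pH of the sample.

From K1 = [H⁺][HCO3⁻]/[H2CO3*]:  pH = pK1 − log₁₀([H2CO3*]/[HCO3⁻])
log₁₀(0.0295) = -1.530
pH = 6.03 − (-1.530) = 7.56

pH = 7.56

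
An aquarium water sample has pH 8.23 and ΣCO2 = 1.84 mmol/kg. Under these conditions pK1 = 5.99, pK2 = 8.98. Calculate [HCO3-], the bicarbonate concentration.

α₁ = 1 / (1 + [H⁺]/K1 + K2/[H⁺]) = 1 / (1 + 10^-2.24 + 10^-0.75)
   = 1 / (1 + 0.0057544 + 0.17783) = 1/1.1836 = 0.8449
[HCO3⁻] = α₁ × DIC = 0.8449 × 1.84 = 1.55 mmol/kg

[HCO3⁻] = 1.55 mmol/kg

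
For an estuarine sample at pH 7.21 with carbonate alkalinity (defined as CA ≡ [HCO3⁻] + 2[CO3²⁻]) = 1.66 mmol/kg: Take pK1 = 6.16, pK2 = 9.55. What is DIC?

CA = [HCO3⁻] + 2[CO3²⁻] = (α₁ + 2α₂)·DIC
At pH 7.21: [H⁺]/K1 = 10^-1.05 = 0.089125, K2/[H⁺] = 10^-2.34 = 0.0045709
α₁ = 1/(1 + 0.089125 + 0.0045709) = 1/1.0937 = 0.9143; α₂ = α₁·K2/[H⁺] = 0.004179
α₁ + 2α₂ = 0.9227
DIC = CA / (α₁ + 2α₂) = 1.66 / 0.9227 = 1.80 mmol/kg

DIC = 1.80 mmol/kg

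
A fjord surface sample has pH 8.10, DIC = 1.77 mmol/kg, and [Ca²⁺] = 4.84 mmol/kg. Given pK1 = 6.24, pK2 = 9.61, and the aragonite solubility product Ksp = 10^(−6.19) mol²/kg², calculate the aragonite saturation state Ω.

α₂ = 1 / (1 + [H⁺]/K2 + [H⁺]²/(K1K2)) = 1 / (1 + 10^+1.51 + 10^-0.35)
   = 1 / (1 + 32.359 + 0.44668) = 1/33.806 = 0.02958
[CO3²⁻] = α₂ × DIC = 0.02958 × 1.77 = 0.05236 mmol/kg
Ksp = 10^(−6.19) = 6.457×10^-7
Ω = [Ca²⁺][CO3²⁻]/Ksp = (4.84×10^-3)(5.236×10^-5) / 6.457×10^-7 = 0.392

Ω = 0.392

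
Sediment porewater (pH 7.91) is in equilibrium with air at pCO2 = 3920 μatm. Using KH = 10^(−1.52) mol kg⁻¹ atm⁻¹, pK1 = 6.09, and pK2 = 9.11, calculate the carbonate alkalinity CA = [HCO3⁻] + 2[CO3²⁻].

CA = 8.81 mmol/kg

[CO2*] = KH · pCO2 = 10^(−1.52) × 3920×10^-6 = 1.184×10^-4 mol/kg
α₀ = 1/(1 + K1/[H⁺] + K1K2/[H⁺]²) = 1/(1 + 10^+1.82 + 10^+0.62) = 0.01404
DIC = [CO2*]/α₀ = 1.184×10^-4 / 0.01404 = 8.433 mmol/kg
CA = (α₁ + 2α₂)·DIC = (0.9274 + 2×0.05852) × 8.433 = 8.81 mmol/kg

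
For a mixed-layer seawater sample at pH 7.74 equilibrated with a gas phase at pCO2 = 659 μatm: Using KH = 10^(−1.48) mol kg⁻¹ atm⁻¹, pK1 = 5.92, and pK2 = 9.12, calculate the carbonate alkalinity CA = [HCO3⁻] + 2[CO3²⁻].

CA = 1.56 mmol/kg

[CO2*] = KH · pCO2 = 10^(−1.48) × 659×10^-6 = 2.182×10^-5 mol/kg
α₀ = 1/(1 + K1/[H⁺] + K1K2/[H⁺]²) = 1/(1 + 10^+1.82 + 10^+0.44) = 0.01432
DIC = [CO2*]/α₀ = 2.182×10^-5 / 0.01432 = 1.524 mmol/kg
CA = (α₁ + 2α₂)·DIC = (0.9462 + 2×0.03945) × 1.524 = 1.56 mmol/kg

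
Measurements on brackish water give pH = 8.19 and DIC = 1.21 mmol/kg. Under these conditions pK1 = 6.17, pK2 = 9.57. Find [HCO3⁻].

α₁ = 1 / (1 + [H⁺]/K1 + K2/[H⁺]) = 1 / (1 + 10^-2.02 + 10^-1.38)
   = 1 / (1 + 0.0095499 + 0.041687) = 1/1.0512 = 0.9513
[HCO3⁻] = α₁ × DIC = 0.9513 × 1.21 = 1.15 mmol/kg

[HCO3⁻] = 1.15 mmol/kg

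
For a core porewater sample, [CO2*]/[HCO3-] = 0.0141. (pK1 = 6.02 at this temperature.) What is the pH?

pH = 7.87

From K1 = [H⁺][HCO3-]/[CO2*]:  pH = pK1 − log₁₀([CO2*]/[HCO3-])
log₁₀(0.0141) = -1.851
pH = 6.02 − (-1.851) = 7.87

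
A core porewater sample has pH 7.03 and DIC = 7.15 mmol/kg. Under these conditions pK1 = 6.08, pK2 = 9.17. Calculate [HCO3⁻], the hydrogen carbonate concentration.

[HCO3⁻] = 6.39 mmol/kg

α₁ = 1 / (1 + [H⁺]/K1 + K2/[H⁺]) = 1 / (1 + 10^-0.95 + 10^-2.14)
   = 1 / (1 + 0.11220 + 0.0072444) = 1/1.1194 = 0.8933
[HCO3⁻] = α₁ × DIC = 0.8933 × 7.15 = 6.39 mmol/kg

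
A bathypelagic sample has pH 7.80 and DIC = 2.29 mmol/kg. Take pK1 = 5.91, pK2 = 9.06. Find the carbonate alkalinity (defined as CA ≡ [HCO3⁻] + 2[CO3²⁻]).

CA = 2.38 mmol/kg

CA = [HCO3⁻] + 2[CO3²⁻] = (α₁ + 2α₂)·DIC
At pH 7.80: [H⁺]/K1 = 10^-1.89 = 0.012882, K2/[H⁺] = 10^-1.26 = 0.054954
α₁ = 1/(1 + 0.012882 + 0.054954) = 1/1.0678 = 0.9365; α₂ = α₁·K2/[H⁺] = 0.05146
α₁ + 2α₂ = 1.0394
CA = 1.0394 × 2.29 = 2.38 mmol/kg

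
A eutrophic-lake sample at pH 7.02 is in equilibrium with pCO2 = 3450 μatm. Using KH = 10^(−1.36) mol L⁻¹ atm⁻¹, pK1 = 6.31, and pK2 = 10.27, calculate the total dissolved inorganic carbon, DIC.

[CO2*] = KH · pCO2 = 10^(−1.36) × 3450×10^-6 = 1.506×10^-4 mol/L
α₀ = 1/(1 + K1/[H⁺] + K1K2/[H⁺]²) = 1/(1 + 10^+0.71 + 10^-2.54) = 0.1631
DIC = [CO2*]/α₀ = 1.506×10^-4 / 0.1631 = 0.923 mmol/L

DIC = 0.923 mmol/L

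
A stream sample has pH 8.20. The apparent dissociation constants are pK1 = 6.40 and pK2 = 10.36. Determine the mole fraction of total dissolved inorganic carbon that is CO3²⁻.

α₂ = 0.00676

α₂ = 1 / (1 + [H⁺]/K2 + [H⁺]²/(K1K2)) = 1 / (1 + 10^+2.16 + 10^+0.36)
   = 1 / (1 + 144.54 + 2.2909) = 1/147.83 = 0.006764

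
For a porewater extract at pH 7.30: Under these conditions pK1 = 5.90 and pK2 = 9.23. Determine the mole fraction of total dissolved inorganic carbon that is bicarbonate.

α₁ = 0.951

α₁ = 1 / (1 + [H⁺]/K1 + K2/[H⁺]) = 1 / (1 + 10^-1.40 + 10^-1.93)
   = 1 / (1 + 0.039811 + 0.011749) = 1/1.0516 = 0.9510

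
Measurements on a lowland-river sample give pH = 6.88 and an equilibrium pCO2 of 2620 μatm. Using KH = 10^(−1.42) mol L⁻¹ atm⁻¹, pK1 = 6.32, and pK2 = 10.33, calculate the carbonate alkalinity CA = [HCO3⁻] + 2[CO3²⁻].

CA = 0.362 mmol/L

[CO2*] = KH · pCO2 = 10^(−1.42) × 2620×10^-6 = 9.961×10^-5 mol/L
α₀ = 1/(1 + K1/[H⁺] + K1K2/[H⁺]²) = 1/(1 + 10^+0.56 + 10^-2.89) = 0.2159
DIC = [CO2*]/α₀ = 9.961×10^-5 / 0.2159 = 0.4614 mmol/L
CA = (α₁ + 2α₂)·DIC = (0.7838 + 2×0.0002781) × 0.4614 = 0.362 mmol/L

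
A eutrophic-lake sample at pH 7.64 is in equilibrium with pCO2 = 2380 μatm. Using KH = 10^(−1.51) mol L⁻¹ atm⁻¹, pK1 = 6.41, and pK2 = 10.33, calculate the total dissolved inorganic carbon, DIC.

[CO2*] = KH · pCO2 = 10^(−1.51) × 2380×10^-6 = 7.355×10^-5 mol/L
α₀ = 1/(1 + K1/[H⁺] + K1K2/[H⁺]²) = 1/(1 + 10^+1.23 + 10^-1.46) = 0.05550
DIC = [CO2*]/α₀ = 7.355×10^-5 / 0.05550 = 1.33 mmol/L

DIC = 1.33 mmol/L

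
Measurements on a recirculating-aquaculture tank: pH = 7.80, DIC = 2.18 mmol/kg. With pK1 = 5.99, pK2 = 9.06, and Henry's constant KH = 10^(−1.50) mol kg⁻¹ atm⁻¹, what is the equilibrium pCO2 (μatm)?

pCO2 = 997 μatm

α₀ = 1 / (1 + K1/[H⁺] + K1K2/[H⁺]²) = 1 / (1 + 10^+1.81 + 10^+0.55)
   = 1 / (1 + 64.565 + 3.5481) = 1/69.114 = 0.01447
[CO2*] = α₀ × DIC = 0.01447 × 2.18 = 0.03154 mmol/kg
pCO2 = [CO2*]/KH = 3.154×10^-5 / 3.162×10^-2 = 997 μatm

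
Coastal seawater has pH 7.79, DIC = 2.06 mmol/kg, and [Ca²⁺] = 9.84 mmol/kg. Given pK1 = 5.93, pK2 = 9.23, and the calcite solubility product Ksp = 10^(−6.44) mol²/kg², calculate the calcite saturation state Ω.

Ω = 1.93

α₂ = 1 / (1 + [H⁺]/K2 + [H⁺]²/(K1K2)) = 1 / (1 + 10^+1.44 + 10^-0.42)
   = 1 / (1 + 27.542 + 0.38019) = 1/28.922 = 0.03458
[CO3²⁻] = α₂ × DIC = 0.03458 × 2.06 = 0.07122 mmol/kg
Ksp = 10^(−6.44) = 3.631×10^-7
Ω = [Ca²⁺][CO3²⁻]/Ksp = (9.84×10^-3)(7.122×10^-5) / 3.631×10^-7 = 1.93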